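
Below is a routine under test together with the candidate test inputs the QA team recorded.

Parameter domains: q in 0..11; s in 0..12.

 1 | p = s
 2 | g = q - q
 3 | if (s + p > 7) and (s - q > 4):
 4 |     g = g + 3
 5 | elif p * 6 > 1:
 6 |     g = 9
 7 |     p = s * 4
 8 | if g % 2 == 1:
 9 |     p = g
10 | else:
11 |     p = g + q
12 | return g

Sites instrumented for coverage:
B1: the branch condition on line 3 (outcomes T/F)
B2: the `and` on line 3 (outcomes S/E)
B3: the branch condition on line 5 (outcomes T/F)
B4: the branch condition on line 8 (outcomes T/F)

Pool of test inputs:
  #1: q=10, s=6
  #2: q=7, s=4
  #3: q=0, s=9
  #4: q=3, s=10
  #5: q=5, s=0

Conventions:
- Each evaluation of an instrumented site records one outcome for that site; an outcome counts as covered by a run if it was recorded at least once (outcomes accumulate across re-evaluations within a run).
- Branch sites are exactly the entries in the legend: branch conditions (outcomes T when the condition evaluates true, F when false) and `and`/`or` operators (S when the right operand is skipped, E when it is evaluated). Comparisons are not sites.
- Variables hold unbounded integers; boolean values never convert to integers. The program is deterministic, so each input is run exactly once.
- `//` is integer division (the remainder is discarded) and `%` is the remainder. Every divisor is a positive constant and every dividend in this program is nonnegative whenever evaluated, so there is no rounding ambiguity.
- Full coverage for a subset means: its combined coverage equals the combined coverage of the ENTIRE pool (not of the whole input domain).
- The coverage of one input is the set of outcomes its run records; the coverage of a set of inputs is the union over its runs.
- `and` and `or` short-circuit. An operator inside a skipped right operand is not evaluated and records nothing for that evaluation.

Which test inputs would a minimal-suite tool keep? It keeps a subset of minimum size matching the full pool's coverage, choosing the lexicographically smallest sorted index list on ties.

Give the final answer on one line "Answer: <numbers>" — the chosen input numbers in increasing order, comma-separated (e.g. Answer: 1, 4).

run #1 (q=10, s=6) runs B2->E, B1->F, B3->T, B4->T; records B1=F, B2=E, B3=T, B4=T
run #2 (q=7, s=4) runs B2->E, B1->F, B3->T, B4->T; records B1=F, B2=E, B3=T, B4=T
run #3 (q=0, s=9) runs B2->E, B1->T, B4->T; records B1=T, B2=E, B4=T
run #4 (q=3, s=10) runs B2->E, B1->T, B4->T; records B1=T, B2=E, B4=T
run #5 (q=5, s=0) runs B2->S, B1->F, B3->F, B4->F; records B1=F, B2=S, B3=F, B4=F
pool-wide coverage (8 outcomes): B1=T, B1=F, B2=S, B2=E, B3=T, B3=F, B4=T, B4=F
checked all size-1 subsets: none covers 8 outcomes (max 4/8)
checked all size-2 subsets: none covers 8 outcomes (max 7/8)
inputs {1, 3, 5} (size 3) cover everything; no size-3 subset with a lexicographically smaller index list covers all 8

Answer: 1, 3, 5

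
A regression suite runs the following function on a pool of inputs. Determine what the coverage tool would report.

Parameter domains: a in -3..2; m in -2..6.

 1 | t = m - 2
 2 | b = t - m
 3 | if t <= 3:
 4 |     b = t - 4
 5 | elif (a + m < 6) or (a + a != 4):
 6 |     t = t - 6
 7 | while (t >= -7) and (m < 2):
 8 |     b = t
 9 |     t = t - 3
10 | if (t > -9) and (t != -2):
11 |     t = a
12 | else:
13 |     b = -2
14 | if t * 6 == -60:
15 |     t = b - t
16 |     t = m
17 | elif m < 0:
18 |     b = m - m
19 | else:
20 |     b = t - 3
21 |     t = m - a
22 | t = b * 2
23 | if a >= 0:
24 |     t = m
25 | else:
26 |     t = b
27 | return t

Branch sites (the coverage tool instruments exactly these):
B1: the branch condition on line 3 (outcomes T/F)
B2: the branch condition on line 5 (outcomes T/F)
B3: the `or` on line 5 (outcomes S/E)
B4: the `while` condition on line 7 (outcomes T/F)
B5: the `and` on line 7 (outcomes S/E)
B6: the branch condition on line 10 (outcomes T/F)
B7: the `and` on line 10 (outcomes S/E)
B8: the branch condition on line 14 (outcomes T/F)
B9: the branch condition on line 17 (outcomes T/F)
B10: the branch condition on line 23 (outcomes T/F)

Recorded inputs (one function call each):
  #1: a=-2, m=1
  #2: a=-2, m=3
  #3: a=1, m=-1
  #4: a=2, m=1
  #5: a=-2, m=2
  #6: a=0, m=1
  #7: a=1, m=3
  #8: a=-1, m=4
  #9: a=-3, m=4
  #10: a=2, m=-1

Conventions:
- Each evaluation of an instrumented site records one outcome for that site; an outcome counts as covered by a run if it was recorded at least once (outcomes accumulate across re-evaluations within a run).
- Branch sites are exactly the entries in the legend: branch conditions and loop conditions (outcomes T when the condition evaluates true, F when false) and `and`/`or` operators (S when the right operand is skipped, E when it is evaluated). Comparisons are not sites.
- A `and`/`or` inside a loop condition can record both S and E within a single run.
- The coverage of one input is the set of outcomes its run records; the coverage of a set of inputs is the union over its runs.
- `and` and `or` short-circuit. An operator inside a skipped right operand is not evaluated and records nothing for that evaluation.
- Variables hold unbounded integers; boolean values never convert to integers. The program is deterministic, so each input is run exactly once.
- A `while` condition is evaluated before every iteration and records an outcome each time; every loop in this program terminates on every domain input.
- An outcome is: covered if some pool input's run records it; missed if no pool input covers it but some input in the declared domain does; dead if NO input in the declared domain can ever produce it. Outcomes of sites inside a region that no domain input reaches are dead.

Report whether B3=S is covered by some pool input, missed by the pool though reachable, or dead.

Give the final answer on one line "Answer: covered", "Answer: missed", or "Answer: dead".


no pool input records B3=S
but domain input (a=-3, m=6) does record it -> reachable, so missed
Answer: missed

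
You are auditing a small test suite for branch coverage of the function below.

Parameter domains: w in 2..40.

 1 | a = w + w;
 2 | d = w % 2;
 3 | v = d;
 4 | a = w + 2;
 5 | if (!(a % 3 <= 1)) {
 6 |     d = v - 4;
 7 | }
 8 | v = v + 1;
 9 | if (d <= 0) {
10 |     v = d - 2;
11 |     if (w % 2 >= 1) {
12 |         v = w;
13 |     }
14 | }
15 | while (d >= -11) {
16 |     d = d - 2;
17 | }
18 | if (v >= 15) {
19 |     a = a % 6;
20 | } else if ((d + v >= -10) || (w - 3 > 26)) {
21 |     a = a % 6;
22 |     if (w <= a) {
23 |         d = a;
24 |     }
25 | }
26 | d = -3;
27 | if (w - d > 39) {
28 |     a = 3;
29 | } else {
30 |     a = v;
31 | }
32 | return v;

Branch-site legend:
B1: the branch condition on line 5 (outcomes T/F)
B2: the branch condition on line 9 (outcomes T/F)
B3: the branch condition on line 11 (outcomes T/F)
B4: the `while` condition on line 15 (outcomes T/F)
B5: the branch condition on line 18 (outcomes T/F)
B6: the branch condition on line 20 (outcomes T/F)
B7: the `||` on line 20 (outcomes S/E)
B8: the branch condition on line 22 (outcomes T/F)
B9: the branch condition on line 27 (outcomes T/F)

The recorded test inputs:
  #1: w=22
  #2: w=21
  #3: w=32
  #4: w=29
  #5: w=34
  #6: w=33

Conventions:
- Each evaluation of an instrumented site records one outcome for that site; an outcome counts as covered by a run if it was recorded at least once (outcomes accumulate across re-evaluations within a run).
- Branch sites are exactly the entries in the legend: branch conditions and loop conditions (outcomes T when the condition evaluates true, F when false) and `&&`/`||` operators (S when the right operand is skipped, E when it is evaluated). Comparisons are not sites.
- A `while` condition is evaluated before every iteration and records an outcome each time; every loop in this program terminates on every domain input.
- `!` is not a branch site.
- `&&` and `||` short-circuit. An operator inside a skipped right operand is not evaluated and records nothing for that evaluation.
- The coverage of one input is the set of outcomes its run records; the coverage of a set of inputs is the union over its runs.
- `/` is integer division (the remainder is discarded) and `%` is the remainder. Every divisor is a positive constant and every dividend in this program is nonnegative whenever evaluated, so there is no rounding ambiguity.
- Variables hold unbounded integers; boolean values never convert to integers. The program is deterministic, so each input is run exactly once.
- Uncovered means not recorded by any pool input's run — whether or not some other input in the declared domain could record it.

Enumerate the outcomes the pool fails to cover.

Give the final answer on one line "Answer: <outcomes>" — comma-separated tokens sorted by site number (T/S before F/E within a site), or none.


input #1 (w=22): covers B1=F, B2=T, B3=F, B4=T, B4=F, B5=F, B6=F, B7=E, B9=F
input #2 (w=21): covers B1=T, B2=T, B3=T, B4=T, B4=F, B5=T, B9=F
input #3 (w=32): covers B1=F, B2=T, B3=F, B4=T, B4=F, B5=F, B6=T, B7=E, B8=F, B9=F
input #4 (w=29): covers B1=F, B2=F, B4=T, B4=F, B5=F, B6=F, B7=E, B9=F
input #5 (w=34): covers B1=F, B2=T, B3=F, B4=T, B4=F, B5=F, B6=T, B7=E, B8=F, B9=F
input #6 (w=33): covers B1=T, B2=T, B3=T, B4=T, B4=F, B5=T, B9=F
union over the pool: B1=T, B1=F, B2=T, B2=F, B3=T, B3=F, B4=T, B4=F, B5=T, B5=F, B6=T, B6=F, B7=E, B8=F, B9=F
uncovered (3 of 18): B7=S, B8=T, B9=T
Answer: B7=S, B8=T, B9=T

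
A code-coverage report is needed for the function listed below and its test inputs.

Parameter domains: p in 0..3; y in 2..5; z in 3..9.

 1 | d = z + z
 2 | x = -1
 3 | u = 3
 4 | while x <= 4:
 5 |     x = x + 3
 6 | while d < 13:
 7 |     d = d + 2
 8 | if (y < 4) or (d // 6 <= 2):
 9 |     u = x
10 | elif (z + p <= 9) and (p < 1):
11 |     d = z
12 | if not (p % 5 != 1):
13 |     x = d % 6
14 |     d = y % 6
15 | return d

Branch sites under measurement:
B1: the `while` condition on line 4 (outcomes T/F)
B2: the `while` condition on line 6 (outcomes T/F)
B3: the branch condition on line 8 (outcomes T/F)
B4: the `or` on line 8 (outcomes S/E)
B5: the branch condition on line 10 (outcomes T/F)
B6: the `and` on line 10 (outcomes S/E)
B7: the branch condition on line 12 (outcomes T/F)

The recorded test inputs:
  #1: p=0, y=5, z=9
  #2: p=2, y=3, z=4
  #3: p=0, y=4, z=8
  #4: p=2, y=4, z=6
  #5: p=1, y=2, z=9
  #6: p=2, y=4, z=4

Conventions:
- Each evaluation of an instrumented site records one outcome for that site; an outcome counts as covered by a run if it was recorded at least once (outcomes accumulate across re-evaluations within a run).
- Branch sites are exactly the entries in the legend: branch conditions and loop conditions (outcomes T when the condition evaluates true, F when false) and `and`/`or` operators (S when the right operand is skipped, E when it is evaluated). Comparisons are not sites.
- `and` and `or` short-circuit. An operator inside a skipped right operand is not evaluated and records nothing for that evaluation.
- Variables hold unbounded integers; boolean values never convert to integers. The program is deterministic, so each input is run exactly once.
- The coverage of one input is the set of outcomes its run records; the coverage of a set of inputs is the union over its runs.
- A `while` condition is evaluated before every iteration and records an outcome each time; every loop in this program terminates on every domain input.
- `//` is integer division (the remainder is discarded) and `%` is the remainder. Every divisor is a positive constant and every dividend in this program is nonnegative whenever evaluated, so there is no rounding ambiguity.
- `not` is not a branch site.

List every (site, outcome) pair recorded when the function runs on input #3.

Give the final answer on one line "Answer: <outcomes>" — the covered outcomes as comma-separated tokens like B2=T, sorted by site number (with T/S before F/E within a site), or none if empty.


Tracing the run of input #3 (p=0, y=4, z=8):
  B1->T, B1->T, B1->F, B2->F, B4->E, B3->T, B7->F
collecting distinct outcomes: B1=T, B1=F, B2=F, B3=T, B4=E, B7=F
Answer: B1=T, B1=F, B2=F, B3=T, B4=E, B7=F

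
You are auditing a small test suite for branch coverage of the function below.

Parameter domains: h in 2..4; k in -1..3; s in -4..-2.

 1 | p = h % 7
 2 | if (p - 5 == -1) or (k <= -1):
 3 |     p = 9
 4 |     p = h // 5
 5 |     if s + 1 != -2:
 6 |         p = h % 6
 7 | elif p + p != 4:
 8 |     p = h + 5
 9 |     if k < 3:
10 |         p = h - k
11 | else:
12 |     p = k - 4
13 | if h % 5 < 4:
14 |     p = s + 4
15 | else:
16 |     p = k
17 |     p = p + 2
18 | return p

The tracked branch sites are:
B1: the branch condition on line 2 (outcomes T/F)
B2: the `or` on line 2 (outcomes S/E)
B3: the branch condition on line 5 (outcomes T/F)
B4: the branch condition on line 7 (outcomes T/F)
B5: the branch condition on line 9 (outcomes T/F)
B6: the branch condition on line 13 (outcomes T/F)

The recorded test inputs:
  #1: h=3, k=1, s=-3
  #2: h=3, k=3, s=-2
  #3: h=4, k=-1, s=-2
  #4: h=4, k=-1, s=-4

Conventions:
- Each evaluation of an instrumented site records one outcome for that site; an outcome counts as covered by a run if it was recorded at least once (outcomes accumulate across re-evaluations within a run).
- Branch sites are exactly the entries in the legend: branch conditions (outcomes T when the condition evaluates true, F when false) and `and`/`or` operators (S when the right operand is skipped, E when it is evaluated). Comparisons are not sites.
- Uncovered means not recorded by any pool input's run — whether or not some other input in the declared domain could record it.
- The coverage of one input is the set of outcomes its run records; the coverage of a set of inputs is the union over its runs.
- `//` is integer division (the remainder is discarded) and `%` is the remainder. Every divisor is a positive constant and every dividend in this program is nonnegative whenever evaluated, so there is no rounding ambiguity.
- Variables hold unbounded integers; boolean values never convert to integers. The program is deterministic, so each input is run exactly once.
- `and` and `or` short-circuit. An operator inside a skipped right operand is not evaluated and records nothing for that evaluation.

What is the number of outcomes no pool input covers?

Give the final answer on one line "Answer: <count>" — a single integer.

run #1 (h=3, k=1, s=-3) runs B2->E, B1->F, B4->T, B5->T, B6->T; records B1=F, B2=E, B4=T, B5=T, B6=T
run #2 (h=3, k=3, s=-2) runs B2->E, B1->F, B4->T, B5->F, B6->T; records B1=F, B2=E, B4=T, B5=F, B6=T
run #3 (h=4, k=-1, s=-2) runs B2->S, B1->T, B3->T, B6->F; records B1=T, B2=S, B3=T, B6=F
run #4 (h=4, k=-1, s=-4) runs B2->S, B1->T, B3->T, B6->F; records B1=T, B2=S, B3=T, B6=F
union over the pool: B1=T, B1=F, B2=S, B2=E, B3=T, B4=T, B5=T, B5=F, B6=T, B6=F
uncovered (2 of 12): B3=F, B4=F

Answer: 2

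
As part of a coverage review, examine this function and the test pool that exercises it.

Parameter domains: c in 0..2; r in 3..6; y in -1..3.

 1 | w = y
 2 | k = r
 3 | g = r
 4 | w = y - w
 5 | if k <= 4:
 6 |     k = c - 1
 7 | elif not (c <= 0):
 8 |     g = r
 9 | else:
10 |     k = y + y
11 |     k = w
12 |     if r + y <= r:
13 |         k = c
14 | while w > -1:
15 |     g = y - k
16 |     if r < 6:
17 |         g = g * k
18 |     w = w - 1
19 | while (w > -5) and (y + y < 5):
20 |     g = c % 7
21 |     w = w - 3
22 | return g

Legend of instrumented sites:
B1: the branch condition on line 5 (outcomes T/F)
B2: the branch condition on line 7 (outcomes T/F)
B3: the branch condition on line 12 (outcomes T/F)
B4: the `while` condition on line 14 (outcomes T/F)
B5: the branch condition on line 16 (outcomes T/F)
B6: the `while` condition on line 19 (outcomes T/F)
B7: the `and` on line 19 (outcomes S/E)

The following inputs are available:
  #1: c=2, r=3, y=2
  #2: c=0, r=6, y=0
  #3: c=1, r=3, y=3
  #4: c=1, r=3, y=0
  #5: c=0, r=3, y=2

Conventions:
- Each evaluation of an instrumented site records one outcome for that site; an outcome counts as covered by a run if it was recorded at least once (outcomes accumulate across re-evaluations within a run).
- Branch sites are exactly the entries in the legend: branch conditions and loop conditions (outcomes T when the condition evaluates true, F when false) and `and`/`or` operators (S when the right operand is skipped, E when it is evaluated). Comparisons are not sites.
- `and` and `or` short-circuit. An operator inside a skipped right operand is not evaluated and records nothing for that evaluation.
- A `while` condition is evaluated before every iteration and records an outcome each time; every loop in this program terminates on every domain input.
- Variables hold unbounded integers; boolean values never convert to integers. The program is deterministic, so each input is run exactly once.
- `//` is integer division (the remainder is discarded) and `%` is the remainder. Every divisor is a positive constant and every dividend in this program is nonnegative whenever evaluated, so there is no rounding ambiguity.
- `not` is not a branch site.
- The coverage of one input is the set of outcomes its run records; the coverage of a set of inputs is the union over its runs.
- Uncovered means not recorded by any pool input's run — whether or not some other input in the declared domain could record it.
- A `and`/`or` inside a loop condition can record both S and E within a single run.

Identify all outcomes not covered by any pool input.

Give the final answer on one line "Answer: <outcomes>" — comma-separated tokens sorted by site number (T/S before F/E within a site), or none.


#1 (c=2, r=3, y=2) -> covered: B1=T, B4=T, B4=F, B5=T, B6=T, B6=F, B7=S, B7=E
#2 (c=0, r=6, y=0) -> covered: B1=F, B2=F, B3=T, B4=T, B4=F, B5=F, B6=T, B6=F, B7=S, B7=E
#3 (c=1, r=3, y=3) -> covered: B1=T, B4=T, B4=F, B5=T, B6=F, B7=E
#4 (c=1, r=3, y=0) -> covered: B1=T, B4=T, B4=F, B5=T, B6=T, B6=F, B7=S, B7=E
#5 (c=0, r=3, y=2) -> covered: B1=T, B4=T, B4=F, B5=T, B6=T, B6=F, B7=S, B7=E
union over the pool: B1=T, B1=F, B2=F, B3=T, B4=T, B4=F, B5=T, B5=F, B6=T, B6=F, B7=S, B7=E
uncovered (2 of 14): B2=T, B3=F
Answer: B2=T, B3=F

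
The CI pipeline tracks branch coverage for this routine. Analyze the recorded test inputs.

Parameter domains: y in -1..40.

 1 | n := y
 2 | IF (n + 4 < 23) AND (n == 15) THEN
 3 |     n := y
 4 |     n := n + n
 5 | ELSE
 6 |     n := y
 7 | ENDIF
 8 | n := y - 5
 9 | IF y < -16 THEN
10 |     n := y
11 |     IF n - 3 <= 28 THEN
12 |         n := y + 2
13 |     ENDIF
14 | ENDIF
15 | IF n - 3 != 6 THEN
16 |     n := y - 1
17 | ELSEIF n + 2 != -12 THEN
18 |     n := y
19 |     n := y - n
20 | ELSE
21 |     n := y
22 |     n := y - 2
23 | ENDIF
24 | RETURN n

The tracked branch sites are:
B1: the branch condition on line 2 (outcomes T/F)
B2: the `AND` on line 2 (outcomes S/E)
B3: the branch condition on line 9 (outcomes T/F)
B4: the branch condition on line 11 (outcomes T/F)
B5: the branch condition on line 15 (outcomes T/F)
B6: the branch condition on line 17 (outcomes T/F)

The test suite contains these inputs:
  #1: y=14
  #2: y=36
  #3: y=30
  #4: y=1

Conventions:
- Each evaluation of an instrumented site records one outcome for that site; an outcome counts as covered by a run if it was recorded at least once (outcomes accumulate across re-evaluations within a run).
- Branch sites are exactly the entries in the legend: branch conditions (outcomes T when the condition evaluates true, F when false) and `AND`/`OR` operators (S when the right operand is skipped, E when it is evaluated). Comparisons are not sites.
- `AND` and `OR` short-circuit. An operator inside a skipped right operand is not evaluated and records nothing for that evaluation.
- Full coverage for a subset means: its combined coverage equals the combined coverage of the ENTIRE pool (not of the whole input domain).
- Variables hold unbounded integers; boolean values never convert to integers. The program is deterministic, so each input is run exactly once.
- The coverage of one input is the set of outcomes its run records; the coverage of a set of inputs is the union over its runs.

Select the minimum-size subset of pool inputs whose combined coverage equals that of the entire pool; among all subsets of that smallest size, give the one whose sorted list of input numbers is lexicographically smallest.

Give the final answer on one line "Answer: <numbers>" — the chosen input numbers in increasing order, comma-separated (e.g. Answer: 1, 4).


test 1 (y=14) fires B2->E, B1->F, B3->F, B5->F, B6->T; hits B1=F, B2=E, B3=F, B5=F, B6=T
test 2 (y=36) fires B2->S, B1->F, B3->F, B5->T; hits B1=F, B2=S, B3=F, B5=T
test 3 (y=30) fires B2->S, B1->F, B3->F, B5->T; hits B1=F, B2=S, B3=F, B5=T
test 4 (y=1) fires B2->E, B1->F, B3->F, B5->T; hits B1=F, B2=E, B3=F, B5=T
union over all inputs: B1=F, B2=S, B2=E, B3=F, B5=T, B5=F, B6=T (7 outcomes)
no size-1 subset reaches all 7 outcomes (best union: 5/7)
at size 2, {1, 2} reaches all 7 outcomes; every lexicographically earlier size-2 subset fails
Answer: 1, 2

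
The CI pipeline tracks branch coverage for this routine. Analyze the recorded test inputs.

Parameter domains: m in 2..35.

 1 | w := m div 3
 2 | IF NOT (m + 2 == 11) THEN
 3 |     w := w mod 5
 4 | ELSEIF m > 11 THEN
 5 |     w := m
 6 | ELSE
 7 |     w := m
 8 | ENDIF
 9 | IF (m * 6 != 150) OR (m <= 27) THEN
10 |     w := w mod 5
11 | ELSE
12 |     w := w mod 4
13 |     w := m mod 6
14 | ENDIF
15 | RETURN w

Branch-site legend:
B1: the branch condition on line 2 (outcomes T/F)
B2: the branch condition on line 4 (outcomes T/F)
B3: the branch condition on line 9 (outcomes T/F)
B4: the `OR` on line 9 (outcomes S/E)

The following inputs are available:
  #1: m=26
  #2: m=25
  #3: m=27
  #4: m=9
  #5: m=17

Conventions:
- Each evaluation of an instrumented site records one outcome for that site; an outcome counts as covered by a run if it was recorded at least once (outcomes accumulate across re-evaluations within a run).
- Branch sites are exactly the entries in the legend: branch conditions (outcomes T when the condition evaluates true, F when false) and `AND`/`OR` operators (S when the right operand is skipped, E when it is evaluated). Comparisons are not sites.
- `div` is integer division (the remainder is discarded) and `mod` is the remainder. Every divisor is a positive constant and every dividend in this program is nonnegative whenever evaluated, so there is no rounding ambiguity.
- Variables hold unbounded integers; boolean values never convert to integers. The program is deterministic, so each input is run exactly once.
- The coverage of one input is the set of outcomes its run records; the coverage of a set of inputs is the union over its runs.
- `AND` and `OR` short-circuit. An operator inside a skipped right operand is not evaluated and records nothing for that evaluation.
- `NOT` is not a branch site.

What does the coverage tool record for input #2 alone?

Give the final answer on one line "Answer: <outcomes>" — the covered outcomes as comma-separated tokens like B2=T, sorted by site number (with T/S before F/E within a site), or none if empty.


Simulating input #2 (m=25) step by step:
  B1->T, B4->E, B3->T
collecting distinct outcomes: B1=T, B3=T, B4=E
Answer: B1=T, B3=T, B4=E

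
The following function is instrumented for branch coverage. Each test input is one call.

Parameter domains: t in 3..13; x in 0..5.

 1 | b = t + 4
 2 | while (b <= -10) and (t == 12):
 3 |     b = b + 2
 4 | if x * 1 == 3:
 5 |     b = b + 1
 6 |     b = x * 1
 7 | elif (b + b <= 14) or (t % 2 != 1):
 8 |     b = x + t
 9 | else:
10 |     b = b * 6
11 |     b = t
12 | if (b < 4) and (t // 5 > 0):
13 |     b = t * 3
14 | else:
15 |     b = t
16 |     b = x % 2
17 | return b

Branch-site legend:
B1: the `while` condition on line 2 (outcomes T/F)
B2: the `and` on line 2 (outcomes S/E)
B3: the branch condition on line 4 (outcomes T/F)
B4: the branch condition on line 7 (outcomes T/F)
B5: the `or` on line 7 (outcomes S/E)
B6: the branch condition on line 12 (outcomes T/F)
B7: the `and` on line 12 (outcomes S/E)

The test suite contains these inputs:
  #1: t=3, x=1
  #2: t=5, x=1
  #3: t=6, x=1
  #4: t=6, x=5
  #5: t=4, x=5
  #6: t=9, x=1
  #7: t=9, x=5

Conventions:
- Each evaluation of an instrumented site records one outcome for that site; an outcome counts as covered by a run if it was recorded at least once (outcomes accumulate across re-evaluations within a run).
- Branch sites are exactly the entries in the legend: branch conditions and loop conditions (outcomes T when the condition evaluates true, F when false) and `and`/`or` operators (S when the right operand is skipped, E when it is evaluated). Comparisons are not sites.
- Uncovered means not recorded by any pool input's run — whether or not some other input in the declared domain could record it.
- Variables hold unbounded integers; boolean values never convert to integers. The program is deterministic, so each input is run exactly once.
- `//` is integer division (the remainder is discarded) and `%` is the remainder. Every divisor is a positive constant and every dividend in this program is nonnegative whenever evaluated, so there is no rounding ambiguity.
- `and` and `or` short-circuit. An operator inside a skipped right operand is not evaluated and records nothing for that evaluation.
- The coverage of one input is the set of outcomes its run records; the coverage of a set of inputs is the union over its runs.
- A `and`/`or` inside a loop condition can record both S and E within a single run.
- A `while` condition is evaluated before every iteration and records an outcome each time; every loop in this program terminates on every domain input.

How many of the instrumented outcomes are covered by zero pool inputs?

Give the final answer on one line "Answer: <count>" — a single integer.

input #1, t=3, x=1: outcomes B1=F, B2=S, B3=F, B4=T, B5=S, B6=F, B7=S
input #2, t=5, x=1: outcomes B1=F, B2=S, B3=F, B4=F, B5=E, B6=F, B7=S
input #3, t=6, x=1: outcomes B1=F, B2=S, B3=F, B4=T, B5=E, B6=F, B7=S
input #4, t=6, x=5: outcomes B1=F, B2=S, B3=F, B4=T, B5=E, B6=F, B7=S
input #5, t=4, x=5: outcomes B1=F, B2=S, B3=F, B4=T, B5=E, B6=F, B7=S
input #6, t=9, x=1: outcomes B1=F, B2=S, B3=F, B4=F, B5=E, B6=F, B7=S
input #7, t=9, x=5: outcomes B1=F, B2=S, B3=F, B4=F, B5=E, B6=F, B7=S
union over the pool: B1=F, B2=S, B3=F, B4=T, B4=F, B5=S, B5=E, B6=F, B7=S
uncovered (5 of 14): B1=T, B2=E, B3=T, B6=T, B7=E

Answer: 5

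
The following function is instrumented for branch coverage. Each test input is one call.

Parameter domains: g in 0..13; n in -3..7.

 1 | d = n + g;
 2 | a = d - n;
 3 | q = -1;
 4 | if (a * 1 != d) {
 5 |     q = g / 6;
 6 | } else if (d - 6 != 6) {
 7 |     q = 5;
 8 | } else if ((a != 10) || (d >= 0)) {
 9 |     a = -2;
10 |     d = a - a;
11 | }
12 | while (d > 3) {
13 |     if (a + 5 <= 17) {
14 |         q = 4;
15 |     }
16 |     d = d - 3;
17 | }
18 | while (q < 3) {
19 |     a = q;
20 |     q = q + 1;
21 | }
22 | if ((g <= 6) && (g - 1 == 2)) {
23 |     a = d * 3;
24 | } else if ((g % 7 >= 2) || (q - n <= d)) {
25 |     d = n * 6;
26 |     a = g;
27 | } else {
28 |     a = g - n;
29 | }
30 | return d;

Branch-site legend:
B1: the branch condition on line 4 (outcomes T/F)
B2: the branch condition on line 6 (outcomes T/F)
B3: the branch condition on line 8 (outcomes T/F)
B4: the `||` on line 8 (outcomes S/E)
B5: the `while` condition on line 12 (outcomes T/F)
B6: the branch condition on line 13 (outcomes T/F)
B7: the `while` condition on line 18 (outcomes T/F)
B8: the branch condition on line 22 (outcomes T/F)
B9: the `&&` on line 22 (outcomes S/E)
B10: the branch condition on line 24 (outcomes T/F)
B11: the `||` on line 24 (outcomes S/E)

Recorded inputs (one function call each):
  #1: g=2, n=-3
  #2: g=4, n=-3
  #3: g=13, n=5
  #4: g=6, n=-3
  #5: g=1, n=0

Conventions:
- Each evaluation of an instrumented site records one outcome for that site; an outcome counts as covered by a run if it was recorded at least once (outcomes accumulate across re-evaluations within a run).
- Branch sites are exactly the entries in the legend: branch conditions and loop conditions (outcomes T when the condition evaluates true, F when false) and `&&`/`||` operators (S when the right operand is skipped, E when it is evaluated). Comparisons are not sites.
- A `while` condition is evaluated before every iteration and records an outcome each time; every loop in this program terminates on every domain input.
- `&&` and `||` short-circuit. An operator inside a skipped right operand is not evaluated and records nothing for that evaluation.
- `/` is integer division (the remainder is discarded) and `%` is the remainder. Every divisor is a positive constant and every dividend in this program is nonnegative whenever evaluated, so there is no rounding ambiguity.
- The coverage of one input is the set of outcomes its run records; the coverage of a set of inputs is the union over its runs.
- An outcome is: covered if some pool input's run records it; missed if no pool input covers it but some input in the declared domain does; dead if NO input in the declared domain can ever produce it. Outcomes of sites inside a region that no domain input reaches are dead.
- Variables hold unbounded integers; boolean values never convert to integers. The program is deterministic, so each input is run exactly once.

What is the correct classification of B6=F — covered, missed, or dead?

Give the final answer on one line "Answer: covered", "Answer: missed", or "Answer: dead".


B6=F is recorded by pool input(s) 3 -> covered
Answer: covered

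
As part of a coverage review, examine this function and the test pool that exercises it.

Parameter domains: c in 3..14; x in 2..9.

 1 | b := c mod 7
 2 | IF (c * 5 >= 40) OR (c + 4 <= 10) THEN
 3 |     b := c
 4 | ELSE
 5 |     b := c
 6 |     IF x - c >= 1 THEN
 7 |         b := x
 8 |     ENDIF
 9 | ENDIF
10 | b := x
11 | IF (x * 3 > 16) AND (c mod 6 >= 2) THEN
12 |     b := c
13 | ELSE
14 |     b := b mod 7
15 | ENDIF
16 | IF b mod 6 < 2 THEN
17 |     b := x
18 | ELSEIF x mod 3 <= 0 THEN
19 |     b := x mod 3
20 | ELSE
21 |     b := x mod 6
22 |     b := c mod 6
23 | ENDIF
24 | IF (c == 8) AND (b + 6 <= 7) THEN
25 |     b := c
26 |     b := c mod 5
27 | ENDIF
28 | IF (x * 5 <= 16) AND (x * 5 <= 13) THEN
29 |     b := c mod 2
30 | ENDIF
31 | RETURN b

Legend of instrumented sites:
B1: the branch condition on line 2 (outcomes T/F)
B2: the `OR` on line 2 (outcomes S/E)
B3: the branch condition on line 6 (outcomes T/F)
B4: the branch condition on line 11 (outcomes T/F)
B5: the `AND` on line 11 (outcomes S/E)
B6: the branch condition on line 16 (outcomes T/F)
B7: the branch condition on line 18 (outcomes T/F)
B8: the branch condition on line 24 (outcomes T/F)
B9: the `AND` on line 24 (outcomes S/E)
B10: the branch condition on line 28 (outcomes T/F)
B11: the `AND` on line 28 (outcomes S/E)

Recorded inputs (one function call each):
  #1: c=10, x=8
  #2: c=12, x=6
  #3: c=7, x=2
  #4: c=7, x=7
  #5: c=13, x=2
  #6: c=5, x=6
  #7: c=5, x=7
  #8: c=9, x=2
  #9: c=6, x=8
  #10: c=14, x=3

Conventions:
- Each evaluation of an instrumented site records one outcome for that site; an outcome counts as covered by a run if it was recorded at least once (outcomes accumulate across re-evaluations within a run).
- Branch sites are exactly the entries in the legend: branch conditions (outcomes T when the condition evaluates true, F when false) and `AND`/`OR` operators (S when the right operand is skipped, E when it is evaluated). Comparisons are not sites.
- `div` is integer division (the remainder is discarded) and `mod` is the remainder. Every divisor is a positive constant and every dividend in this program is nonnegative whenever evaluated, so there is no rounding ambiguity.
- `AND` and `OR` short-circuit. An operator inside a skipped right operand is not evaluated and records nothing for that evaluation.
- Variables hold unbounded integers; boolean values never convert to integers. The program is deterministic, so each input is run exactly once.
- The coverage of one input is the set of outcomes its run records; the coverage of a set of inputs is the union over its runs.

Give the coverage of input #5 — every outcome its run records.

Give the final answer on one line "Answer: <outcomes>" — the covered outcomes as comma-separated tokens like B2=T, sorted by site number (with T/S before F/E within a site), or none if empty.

Event log for input #5 (c=13, x=2):
  B2->S, B1->T, B5->S, B4->F, B6->F, B7->F, B9->S, B8->F, B11->E, B10->T
collecting distinct outcomes: B1=T, B2=S, B4=F, B5=S, B6=F, B7=F, B8=F, B9=S, B10=T, B11=E

Answer: B1=T, B2=S, B4=F, B5=S, B6=F, B7=F, B8=F, B9=S, B10=T, B11=E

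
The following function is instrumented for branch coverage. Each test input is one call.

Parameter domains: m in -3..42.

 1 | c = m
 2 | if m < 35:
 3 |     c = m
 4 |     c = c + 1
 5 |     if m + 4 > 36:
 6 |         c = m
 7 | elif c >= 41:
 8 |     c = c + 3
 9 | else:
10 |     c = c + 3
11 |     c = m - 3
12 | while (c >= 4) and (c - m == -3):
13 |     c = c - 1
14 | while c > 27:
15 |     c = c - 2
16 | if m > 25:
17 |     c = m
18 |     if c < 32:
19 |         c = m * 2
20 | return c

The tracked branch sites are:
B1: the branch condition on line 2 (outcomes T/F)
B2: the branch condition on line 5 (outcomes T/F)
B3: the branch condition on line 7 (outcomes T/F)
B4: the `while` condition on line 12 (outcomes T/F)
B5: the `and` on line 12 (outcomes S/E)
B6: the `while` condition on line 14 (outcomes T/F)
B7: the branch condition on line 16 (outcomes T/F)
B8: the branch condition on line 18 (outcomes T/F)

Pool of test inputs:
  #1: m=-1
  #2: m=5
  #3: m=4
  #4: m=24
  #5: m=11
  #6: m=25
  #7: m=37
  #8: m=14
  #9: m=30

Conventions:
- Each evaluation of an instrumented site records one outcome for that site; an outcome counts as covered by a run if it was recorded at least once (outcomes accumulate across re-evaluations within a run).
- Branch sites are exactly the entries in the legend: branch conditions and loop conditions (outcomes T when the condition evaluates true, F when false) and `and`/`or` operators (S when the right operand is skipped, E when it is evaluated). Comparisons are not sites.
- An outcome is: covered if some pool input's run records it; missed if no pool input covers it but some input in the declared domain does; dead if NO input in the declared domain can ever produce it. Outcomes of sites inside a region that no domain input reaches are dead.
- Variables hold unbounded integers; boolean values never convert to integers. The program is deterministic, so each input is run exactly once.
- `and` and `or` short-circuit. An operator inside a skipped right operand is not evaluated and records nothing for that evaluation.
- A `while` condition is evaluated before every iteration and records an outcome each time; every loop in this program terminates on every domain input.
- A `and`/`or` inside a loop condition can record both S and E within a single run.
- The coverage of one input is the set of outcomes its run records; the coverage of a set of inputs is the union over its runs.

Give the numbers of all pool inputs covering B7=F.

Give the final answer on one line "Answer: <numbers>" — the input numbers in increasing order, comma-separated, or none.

input #1 (m=-1): records B7=F
input #2 (m=5): records B7=F
input #3 (m=4): records B7=F
input #4 (m=24): records B7=F
input #5 (m=11): records B7=F
input #6 (m=25): records B7=F
input #7 (m=37): does not record B7=F
input #8 (m=14): records B7=F
input #9 (m=30): does not record B7=F

Answer: 1, 2, 3, 4, 5, 6, 8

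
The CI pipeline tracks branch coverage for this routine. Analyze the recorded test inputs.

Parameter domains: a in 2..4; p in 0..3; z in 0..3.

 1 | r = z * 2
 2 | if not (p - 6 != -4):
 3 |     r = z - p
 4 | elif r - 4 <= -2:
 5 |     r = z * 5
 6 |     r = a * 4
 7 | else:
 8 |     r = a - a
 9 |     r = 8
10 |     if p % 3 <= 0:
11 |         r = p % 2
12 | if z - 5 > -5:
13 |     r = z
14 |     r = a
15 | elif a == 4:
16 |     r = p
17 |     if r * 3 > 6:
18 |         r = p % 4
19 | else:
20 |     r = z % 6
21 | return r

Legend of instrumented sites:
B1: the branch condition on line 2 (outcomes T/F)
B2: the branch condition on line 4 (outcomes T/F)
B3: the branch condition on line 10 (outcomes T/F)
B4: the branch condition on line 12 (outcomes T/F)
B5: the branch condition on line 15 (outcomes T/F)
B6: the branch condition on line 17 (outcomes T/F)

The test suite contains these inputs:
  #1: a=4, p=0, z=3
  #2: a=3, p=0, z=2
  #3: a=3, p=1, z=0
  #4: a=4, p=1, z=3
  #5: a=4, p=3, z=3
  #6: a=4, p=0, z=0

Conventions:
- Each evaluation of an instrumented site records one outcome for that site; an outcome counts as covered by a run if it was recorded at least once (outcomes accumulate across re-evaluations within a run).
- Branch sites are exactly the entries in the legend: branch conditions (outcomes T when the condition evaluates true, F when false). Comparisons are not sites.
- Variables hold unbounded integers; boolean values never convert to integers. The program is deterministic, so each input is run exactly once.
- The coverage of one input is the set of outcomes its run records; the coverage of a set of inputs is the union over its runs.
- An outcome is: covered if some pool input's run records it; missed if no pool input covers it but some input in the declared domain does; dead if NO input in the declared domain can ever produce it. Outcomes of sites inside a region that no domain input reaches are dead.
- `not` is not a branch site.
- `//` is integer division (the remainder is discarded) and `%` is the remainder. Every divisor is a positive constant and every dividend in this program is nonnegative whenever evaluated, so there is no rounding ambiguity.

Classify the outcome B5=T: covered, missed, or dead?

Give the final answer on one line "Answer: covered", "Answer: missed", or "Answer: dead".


B5=T is recorded by pool input(s) 6 -> covered
Answer: covered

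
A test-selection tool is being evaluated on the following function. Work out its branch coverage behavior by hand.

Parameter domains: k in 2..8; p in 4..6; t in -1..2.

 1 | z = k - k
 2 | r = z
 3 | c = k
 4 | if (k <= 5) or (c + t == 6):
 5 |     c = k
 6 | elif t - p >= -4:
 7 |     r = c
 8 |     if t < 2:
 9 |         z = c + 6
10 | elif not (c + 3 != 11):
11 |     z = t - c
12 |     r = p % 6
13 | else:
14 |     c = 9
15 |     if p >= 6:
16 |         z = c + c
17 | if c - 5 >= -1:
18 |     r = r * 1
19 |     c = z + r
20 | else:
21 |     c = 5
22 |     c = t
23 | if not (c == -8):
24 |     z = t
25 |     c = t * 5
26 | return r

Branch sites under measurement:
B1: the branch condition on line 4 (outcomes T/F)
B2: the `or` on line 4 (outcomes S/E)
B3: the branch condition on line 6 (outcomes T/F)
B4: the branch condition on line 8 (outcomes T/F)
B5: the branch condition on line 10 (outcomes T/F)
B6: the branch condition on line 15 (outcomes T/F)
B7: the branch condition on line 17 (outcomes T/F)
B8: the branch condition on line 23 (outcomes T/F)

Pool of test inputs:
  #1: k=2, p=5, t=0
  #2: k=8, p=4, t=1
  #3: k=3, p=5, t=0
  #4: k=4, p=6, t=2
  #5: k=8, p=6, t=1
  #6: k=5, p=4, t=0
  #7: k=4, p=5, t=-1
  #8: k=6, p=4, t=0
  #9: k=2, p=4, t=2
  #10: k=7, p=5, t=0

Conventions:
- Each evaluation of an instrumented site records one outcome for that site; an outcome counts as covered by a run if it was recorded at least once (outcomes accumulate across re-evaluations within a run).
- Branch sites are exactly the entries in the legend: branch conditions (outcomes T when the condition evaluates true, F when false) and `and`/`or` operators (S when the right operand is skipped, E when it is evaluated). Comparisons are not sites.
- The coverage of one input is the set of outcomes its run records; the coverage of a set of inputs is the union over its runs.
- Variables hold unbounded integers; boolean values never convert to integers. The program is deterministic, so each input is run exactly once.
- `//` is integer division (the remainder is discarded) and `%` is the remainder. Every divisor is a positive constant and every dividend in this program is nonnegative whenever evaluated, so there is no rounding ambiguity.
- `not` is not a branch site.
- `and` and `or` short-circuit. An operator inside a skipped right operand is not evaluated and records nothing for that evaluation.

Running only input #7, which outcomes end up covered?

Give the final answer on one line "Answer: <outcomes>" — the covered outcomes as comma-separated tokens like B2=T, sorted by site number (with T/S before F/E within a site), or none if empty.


Simulating input #7 (k=4, p=5, t=-1) step by step:
  B2->S, B1->T, B7->T, B8->T
collecting distinct outcomes: B1=T, B2=S, B7=T, B8=T
Answer: B1=T, B2=S, B7=T, B8=T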